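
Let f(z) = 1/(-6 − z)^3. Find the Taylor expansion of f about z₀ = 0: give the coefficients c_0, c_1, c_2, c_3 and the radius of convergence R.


Let w = z − z₀, so z = z₀ + w.
Then -6 − z = -6 − (z₀ + w) = (-6 − z₀) − w = -6 − w.
f(z) = 1/(-6 − w)^3 = (1/(-6)^3) · (1 − w/(-6))^{−3}.
By the binomial series (1−u)^{−3} = Σ_{n≥0} C(n+2, 2) u^n for |u|<1, with u = w/(-6):
  c_n = C(n+2, 2) / (-6)^(n+3).
  c_0 = 1/(-6)^3 = -1/216.
  c_1 = 3/(-6)^4 = 1/432.
  c_2 = 6/(-6)^5 = -1/1296.
  c_3 = 10/(-6)^6 = 5/23328.
The series is valid for |w/d| < 1, i.e. |z − z₀| < |d|.
Radius of convergence: R = |-6 − z₀| = |-6| = 6 (distance from z₀ to the singularity z = -6).

c_0 = -1/216, c_1 = 1/432, c_2 = -1/1296, c_3 = 5/23328; R = 6.


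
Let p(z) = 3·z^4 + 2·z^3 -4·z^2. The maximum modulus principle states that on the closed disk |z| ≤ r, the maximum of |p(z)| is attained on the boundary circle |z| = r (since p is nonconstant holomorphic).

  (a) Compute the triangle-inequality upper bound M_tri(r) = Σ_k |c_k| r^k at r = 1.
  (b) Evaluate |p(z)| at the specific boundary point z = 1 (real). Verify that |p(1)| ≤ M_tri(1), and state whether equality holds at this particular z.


Coefficients: c_0 = 0, c_1 = 0, c_2 = -4, c_3 = 2, c_4 = 3. Radius r = 1.
Part (a). Triangle bound: M_tri(r) = Σ_k |c_k| r^k
  = |0|·1^0 + |0|·1^1 + |-4|·1^2 + |2|·1^3 + |3|·1^4
  = 0 + 0 + 4 + 2 + 3 = 9.
This bounds M(r) := max_{|z|=r} |p(z)| from above; equality holds iff all terms c_k z^k can be made to align in phase at a single z on |z|=r.
Part (b). At z = 1 (real, on the circle |z| = r):
  p(1) = (0)·1^0 + (0)·1^1 + (-4)·1^2 + (2)·1^3 + (3)·1^4 = 1.
  |p(1)| = 1.
Check: |p(1)| = 1 ≤ 9 = M_tri(1). ✓ Equality does not hold at z = 1 (the coefficients have mixed signs, so the terms do not all align in phase there).

M_tri(1) = 9; |p(1)| = 1; equality at z=1: no.


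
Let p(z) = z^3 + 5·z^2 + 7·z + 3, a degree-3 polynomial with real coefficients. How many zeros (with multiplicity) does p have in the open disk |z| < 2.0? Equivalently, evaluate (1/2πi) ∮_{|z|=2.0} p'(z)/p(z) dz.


The zeros of p are: -1, -1, -3.
Their magnitudes are: 1, 1, 3.
Zeros with |z| < R = 2.0: -1, -1.
Count = 2.
By the argument principle, (1/2πi) ∮_{|z|=R} p'(z)/p(z) dz equals exactly this count.

Number of zeros inside |z| < 2.0: 2.


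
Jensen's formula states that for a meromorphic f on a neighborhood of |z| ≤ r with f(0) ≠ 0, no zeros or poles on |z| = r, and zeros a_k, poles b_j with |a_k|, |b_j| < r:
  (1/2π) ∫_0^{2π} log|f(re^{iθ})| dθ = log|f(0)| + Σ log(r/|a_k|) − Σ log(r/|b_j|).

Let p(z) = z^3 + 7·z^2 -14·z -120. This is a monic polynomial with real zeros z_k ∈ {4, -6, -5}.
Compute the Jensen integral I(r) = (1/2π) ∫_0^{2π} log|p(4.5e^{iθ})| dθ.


Zeros: -6, -5, 4; r = 4.5.
Inside |z| < r: 4. Outside (|z| ≥ r): -6, -5.
p(0) = -120, so log|p(0)| = log(120) = 4.7875.
Apply Jensen: I(r) = log|p(0)| + Σ_k log(r/|z_k|), summed over zeros inside |z| < r.
  log(r/|z_k|) for z_k = 4: log(4.5/4) = 0.1178
  Outside zeros (-6, -5) contribute nothing to the Jensen sum.
Sum over inside zeros: 0.1178.
I(r) = log|p(0)| + (inside sum) = 4.7875 + 0.1178 = 4.9053.
Note: since some zeros are outside |z| ≤ r, the simplified n·log(r) form does NOT apply — only the inside zeros contribute.

I(r) ≈ 4.9053.


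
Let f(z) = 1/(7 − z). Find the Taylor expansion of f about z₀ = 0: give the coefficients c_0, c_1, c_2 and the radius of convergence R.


Let w = z − z₀, so z = z₀ + w.
Then 7 − z = 7 − (z₀ + w) = (7 − z₀) − w = 7 − w.
f(z) = 1/(7 − w) = (1/(7)) · 1/(1 − w/(7)) = Σ_{n≥0} w^n / (7)^(n+1).
So c_n = 1/(7)^(n+1):
  c_0 = 1/(7)^1 = 1/7.
  c_1 = 1/(7)^2 = 1/49.
  c_2 = 1/(7)^3 = 1/343.
The series is valid for |w/d| < 1, i.e. |z − z₀| < |d|.
Radius of convergence: R = |7 − z₀| = |7| = 7 (distance from z₀ to the singularity z = 7).

c_0 = 1/7, c_1 = 1/49, c_2 = 1/343; R = 7.


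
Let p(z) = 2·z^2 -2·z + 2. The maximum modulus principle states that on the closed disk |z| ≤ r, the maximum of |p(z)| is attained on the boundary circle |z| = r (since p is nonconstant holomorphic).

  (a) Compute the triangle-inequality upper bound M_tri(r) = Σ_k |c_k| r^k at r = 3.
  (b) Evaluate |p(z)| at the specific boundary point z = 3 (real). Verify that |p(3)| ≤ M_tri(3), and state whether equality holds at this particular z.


Coefficients: c_0 = 2, c_1 = -2, c_2 = 2. Radius r = 3.
Part (a). Triangle bound: M_tri(r) = Σ_k |c_k| r^k
  = |2|·3^0 + |-2|·3^1 + |2|·3^2
  = 2 + 6 + 18 = 26.
This bounds M(r) := max_{|z|=r} |p(z)| from above; equality holds iff all terms c_k z^k can be made to align in phase at a single z on |z|=r.
Part (b). At z = 3 (real, on the circle |z| = r):
  p(3) = (2)·3^0 + (-2)·3^1 + (2)·3^2 = 14.
  |p(3)| = 14.
Check: |p(3)| = 14 ≤ 26 = M_tri(3). ✓ Equality does not hold at z = 3 (the coefficients have mixed signs, so the terms do not all align in phase there).

M_tri(3) = 26; |p(3)| = 14; equality at z=3: no.


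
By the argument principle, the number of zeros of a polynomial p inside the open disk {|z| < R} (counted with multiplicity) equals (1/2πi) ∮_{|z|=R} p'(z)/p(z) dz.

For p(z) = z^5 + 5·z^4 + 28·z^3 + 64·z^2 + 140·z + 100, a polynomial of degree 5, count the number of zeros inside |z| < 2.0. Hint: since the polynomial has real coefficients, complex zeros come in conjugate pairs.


The zeros of p are: -1, (-1 + 3i), (-1 - 3i), (-1 + 3i), (-1 - 3i).
Their magnitudes are: 1, 3.162, 3.162, 3.162, 3.162.
Zeros with |z| < R = 2.0: -1.
Count = 1.
By the argument principle, (1/2πi) ∮_{|z|=R} p'(z)/p(z) dz equals exactly this count.

Number of zeros inside |z| < 2.0: 1.


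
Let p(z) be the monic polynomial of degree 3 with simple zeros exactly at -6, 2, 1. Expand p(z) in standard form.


The polynomial is p(z) = ∏_{α ∈ S} (z − α), where S = {-6, 2, 1}.
Expanding the product yields: p(z) = z^3 + 3·z^2 -16·z + 12.
The resulting polynomial has degree 3 and real coefficients as required.

p(z) = z^3 + 3·z^2 -16·z + 12.


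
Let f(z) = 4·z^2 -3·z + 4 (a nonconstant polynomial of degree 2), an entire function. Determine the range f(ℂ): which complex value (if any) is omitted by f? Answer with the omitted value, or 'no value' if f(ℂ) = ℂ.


Little Picard bounds the complement of f(ℂ) to at most one point.
For every w ∈ ℂ, the equation p(z) − w = 0 is a nonconstant polynomial in z and hence has at least one root by the fundamental theorem of algebra. So p is surjective onto ℂ, omitting no value.

Omitted value: no value.


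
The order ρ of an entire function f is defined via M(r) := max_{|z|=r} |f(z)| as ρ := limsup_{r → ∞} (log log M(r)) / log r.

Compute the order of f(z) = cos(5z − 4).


cos(w) is a linear combination of e^{iw} and e^{−iw} (or e^w, e^{−w} in the hyperbolic case), so |cos(w)| ≤ e^{|w|}. With w = 5z − 4, |w| ≤ 5|z| + 4 = 5r + 4 on |z| = r, giving M(r) ≤ e^{5r + 4}, so ρ ≤ 1. On a suitable ray (z = it for sin/cos; z = t for sinh/cosh, t real → ∞), |cos(5z − 4)| grows like e^{5|t|}/2, so ρ ≥ 1. Hence ρ = 1.
Therefore ρ = 1.

Order ρ = 1.


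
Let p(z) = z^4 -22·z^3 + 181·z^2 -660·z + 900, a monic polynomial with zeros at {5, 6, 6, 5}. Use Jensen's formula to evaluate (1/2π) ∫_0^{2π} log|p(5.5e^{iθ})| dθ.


Zeros: 5, 5, 6, 6; r = 5.5.
Inside |z| < r: 5, 5. Outside (|z| ≥ r): 6, 6.
p(0) = 900, so log|p(0)| = log(900) = 6.8024.
Apply Jensen: I(r) = log|p(0)| + Σ_k log(r/|z_k|), summed over zeros inside |z| < r.
  log(r/|z_k|) for z_k = 5: log(5.5/5) = 0.0953
  log(r/|z_k|) for z_k = 5: log(5.5/5) = 0.0953
  Outside zeros (6, 6) contribute nothing to the Jensen sum.
Sum over inside zeros: 0.1906.
I(r) = log|p(0)| + (inside sum) = 6.8024 + 0.1906 = 6.9930.
Note: since some zeros are outside |z| ≤ r, the simplified n·log(r) form does NOT apply — only the inside zeros contribute.

I(r) ≈ 6.9930.


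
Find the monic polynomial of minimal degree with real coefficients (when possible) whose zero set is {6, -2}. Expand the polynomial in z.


The polynomial is p(z) = ∏_{α ∈ S} (z − α), where S = {6, -2}.
Expanding the product yields: p(z) = z^2 -4·z -12.
The resulting polynomial has degree 2 and real coefficients as required.

p(z) = z^2 -4·z -12.


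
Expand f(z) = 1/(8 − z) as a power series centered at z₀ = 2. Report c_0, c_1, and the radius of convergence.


Let w = z − z₀, so z = z₀ + w.
Then 8 − z = 8 − (z₀ + w) = (8 − z₀) − w = 6 − w.
f(z) = 1/(6 − w) = (1/(6)) · 1/(1 − w/(6)) = Σ_{n≥0} w^n / (6)^(n+1).
So c_n = 1/(6)^(n+1):
  c_0 = 1/(6)^1 = 1/6.
  c_1 = 1/(6)^2 = 1/36.
The series is valid for |w/d| < 1, i.e. |z − z₀| < |d|.
Radius of convergence: R = |8 − z₀| = |6| = 6 (distance from z₀ to the singularity z = 8).

c_0 = 1/6, c_1 = 1/36; R = 6.


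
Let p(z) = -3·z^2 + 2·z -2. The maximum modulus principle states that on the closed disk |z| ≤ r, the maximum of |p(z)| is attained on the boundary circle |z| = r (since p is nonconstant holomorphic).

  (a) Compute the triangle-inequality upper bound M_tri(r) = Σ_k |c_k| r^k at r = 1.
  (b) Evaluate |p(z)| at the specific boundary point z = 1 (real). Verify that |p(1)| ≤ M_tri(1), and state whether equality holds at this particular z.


Coefficients: c_0 = -2, c_1 = 2, c_2 = -3. Radius r = 1.
Part (a). Triangle bound: M_tri(r) = Σ_k |c_k| r^k
  = |-2|·1^0 + |2|·1^1 + |-3|·1^2
  = 2 + 2 + 3 = 7.
This bounds M(r) := max_{|z|=r} |p(z)| from above; equality holds iff all terms c_k z^k can be made to align in phase at a single z on |z|=r.
Part (b). At z = 1 (real, on the circle |z| = r):
  p(1) = (-2)·1^0 + (2)·1^1 + (-3)·1^2 = -3.
  |p(1)| = 3.
Check: |p(1)| = 3 ≤ 7 = M_tri(1). ✓ Equality does not hold at z = 1 (the coefficients have mixed signs, so the terms do not all align in phase there).

M_tri(1) = 7; |p(1)| = 3; equality at z=1: no.


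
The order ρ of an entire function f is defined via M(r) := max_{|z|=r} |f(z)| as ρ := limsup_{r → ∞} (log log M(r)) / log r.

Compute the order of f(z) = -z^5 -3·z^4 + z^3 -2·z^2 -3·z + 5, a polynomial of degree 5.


|f(z)| ≤ Σ|c_k|·r^k = O(r^5) as r → ∞. Polynomial growth is O(e^{r^ε}) for every ε > 0 (since r^5/e^{r^ε} → 0), so ρ ≤ ε for all ε > 0, i.e. ρ = 0. Every nonconstant polynomial has order 0.
Therefore ρ = 0.

Order ρ = 0.


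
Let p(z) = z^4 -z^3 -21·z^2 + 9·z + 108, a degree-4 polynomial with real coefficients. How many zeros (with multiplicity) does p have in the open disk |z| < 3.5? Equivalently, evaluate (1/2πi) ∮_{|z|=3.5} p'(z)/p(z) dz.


The zeros of p are: 3, -3, 4, -3.
Their magnitudes are: 3, 3, 4, 3.
Zeros with |z| < R = 3.5: 3, -3, -3.
Count = 3.
By the argument principle, (1/2πi) ∮_{|z|=R} p'(z)/p(z) dz equals exactly this count.

Number of zeros inside |z| < 3.5: 3.


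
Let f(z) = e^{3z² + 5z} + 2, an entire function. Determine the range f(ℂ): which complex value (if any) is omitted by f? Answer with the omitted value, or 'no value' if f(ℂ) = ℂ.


Little Picard bounds the complement of f(ℂ) to at most one point.
The exponent g(z) = 3z² + 5z is a nonconstant polynomial, hence surjective onto ℂ. So e^{g(z)} takes every value in {e^w : w ∈ ℂ} = ℂ ∖ {0}. Adding 2 shifts the range to ℂ ∖ {2}. f omits exactly 2.

Omitted value: 2.


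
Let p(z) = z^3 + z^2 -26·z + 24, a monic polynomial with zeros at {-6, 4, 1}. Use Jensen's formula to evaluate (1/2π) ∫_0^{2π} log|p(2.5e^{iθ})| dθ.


Zeros: -6, 1, 4; r = 2.5.
Inside |z| < r: 1. Outside (|z| ≥ r): -6, 4.
p(0) = 24, so log|p(0)| = log(24) = 3.1781.
Apply Jensen: I(r) = log|p(0)| + Σ_k log(r/|z_k|), summed over zeros inside |z| < r.
  log(r/|z_k|) for z_k = 1: log(2.5/1) = 0.9163
  Outside zeros (-6, 4) contribute nothing to the Jensen sum.
Sum over inside zeros: 0.9163.
I(r) = log|p(0)| + (inside sum) = 3.1781 + 0.9163 = 4.0943.
Note: since some zeros are outside |z| ≤ r, the simplified n·log(r) form does NOT apply — only the inside zeros contribute.

I(r) ≈ 4.0943.


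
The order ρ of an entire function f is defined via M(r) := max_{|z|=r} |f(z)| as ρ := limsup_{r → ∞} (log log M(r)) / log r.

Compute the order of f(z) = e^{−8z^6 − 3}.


|e^{−8z^6 − 3}| = e^{Re(-8·z^6) + -3} ≤ e^{8|z|^6 + -3} = e^{8r^6 + -3} on |z| = r, so ρ ≤ 6. Choosing z on |z|=r so that -8·z^6 is real positive (always possible by picking arg z appropriately) gives |f(z)| = e^{8r^6 + -3}, matching the bound. The additive constant -3 does not affect log log M(r) ~ 6·log r. Hence ρ = 6.
Therefore ρ = 6.

Order ρ = 6.


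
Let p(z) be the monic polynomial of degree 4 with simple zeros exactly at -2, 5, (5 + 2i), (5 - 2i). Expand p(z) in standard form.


The polynomial is p(z) = ∏_{α ∈ S} (z − α), where S = {-2, 5, (5 + 2i), (5 - 2i)}.
Expanding the product yields: p(z) = z^4 -13·z^3 + 49·z^2 + 13·z -290.
Note conjugate pairs combine to real quadratics: (z − (5+2i))(z − (5−2i)) = z² − 10z + 29.
The resulting polynomial has degree 4 and real coefficients as required.

p(z) = z^4 -13·z^3 + 49·z^2 + 13·z -290.


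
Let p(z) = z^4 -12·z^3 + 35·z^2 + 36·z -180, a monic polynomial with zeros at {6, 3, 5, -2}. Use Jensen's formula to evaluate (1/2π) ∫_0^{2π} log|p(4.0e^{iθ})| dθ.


Zeros: -2, 3, 5, 6; r = 4.0.
Inside |z| < r: -2, 3. Outside (|z| ≥ r): 5, 6.
p(0) = -180, so log|p(0)| = log(180) = 5.1930.
Apply Jensen: I(r) = log|p(0)| + Σ_k log(r/|z_k|), summed over zeros inside |z| < r.
  log(r/|z_k|) for z_k = 3: log(4.0/3) = 0.2877
  log(r/|z_k|) for z_k = -2: log(4.0/2) = 0.6931
  Outside zeros (5, 6) contribute nothing to the Jensen sum.
Sum over inside zeros: 0.9808.
I(r) = log|p(0)| + (inside sum) = 5.1930 + 0.9808 = 6.1738.
Note: since some zeros are outside |z| ≤ r, the simplified n·log(r) form does NOT apply — only the inside zeros contribute.

I(r) ≈ 6.1738.


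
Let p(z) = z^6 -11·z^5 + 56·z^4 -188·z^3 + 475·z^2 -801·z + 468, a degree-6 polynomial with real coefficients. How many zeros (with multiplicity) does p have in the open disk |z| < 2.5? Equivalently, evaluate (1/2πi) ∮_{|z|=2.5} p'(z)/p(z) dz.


The zeros of p are: 1, (3 + 2i), (3 - 2i), (0 + 3i), (0 - 3i), 4.
Their magnitudes are: 1, 3.606, 3.606, 3, 3, 4.
Zeros with |z| < R = 2.5: 1.
Count = 1.
By the argument principle, (1/2πi) ∮_{|z|=R} p'(z)/p(z) dz equals exactly this count.

Number of zeros inside |z| < 2.5: 1.


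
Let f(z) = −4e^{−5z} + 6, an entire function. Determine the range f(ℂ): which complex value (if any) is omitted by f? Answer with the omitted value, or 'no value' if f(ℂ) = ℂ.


Little Picard bounds the complement of f(ℂ) to at most one point.
e^{−5z} is never zero on ℂ, so -4·e^{−5z} takes every value in ℂ ∖ {0}. Adding 6 shifts the range to ℂ ∖ {6}. Thus f omits exactly the value 6.

Omitted value: 6.


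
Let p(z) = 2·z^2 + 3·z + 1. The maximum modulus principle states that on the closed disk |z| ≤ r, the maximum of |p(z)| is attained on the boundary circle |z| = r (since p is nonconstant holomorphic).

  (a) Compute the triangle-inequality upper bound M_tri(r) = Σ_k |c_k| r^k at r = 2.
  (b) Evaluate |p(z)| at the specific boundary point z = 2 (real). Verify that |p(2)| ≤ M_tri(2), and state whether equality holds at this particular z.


Coefficients: c_0 = 1, c_1 = 3, c_2 = 2. Radius r = 2.
Part (a). Triangle bound: M_tri(r) = Σ_k |c_k| r^k
  = |1|·2^0 + |3|·2^1 + |2|·2^2
  = 1 + 6 + 8 = 15.
This bounds M(r) := max_{|z|=r} |p(z)| from above; equality holds iff all terms c_k z^k can be made to align in phase at a single z on |z|=r.
Part (b). At z = 2 (real, on the circle |z| = r):
  p(2) = (1)·2^0 + (3)·2^1 + (2)·2^2 = 15.
  |p(2)| = 15.
Since all nonzero coefficients share the same sign, |p(2)| = 15 = M_tri(2); the triangle bound is attained at z = 2, so in fact M(r) = 15.

M_tri(2) = 15; |p(2)| = 15; equality at z=2: yes.


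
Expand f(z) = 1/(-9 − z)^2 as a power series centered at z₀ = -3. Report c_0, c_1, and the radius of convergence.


Let w = z − z₀, so z = z₀ + w.
Then -9 − z = -9 − (z₀ + w) = (-9 − z₀) − w = -6 − w.
f(z) = 1/(-6 − w)^2 = (1/(-6)^2) · (1 − w/(-6))^{−2}.
By the binomial series (1−u)^{−2} = Σ_{n≥0} C(n+1, 1) u^n for |u|<1, with u = w/(-6):
  c_n = C(n+1, 1) / (-6)^(n+2).
  c_0 = 1/(-6)^2 = 1/36.
  c_1 = 2/(-6)^3 = -1/108.
The series is valid for |w/d| < 1, i.e. |z − z₀| < |d|.
Radius of convergence: R = |-9 − z₀| = |-6| = 6 (distance from z₀ to the singularity z = -9).

c_0 = 1/36, c_1 = -1/108; R = 6.


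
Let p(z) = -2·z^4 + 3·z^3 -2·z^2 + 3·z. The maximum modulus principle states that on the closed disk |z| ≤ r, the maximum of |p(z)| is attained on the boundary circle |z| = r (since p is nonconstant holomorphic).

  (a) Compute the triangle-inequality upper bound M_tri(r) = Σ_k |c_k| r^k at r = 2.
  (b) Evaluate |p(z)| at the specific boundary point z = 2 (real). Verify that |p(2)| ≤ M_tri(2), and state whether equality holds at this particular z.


Coefficients: c_0 = 0, c_1 = 3, c_2 = -2, c_3 = 3, c_4 = -2. Radius r = 2.
Part (a). Triangle bound: M_tri(r) = Σ_k |c_k| r^k
  = |0|·2^0 + |3|·2^1 + |-2|·2^2 + |3|·2^3 + |-2|·2^4
  = 0 + 6 + 8 + 24 + 32 = 70.
This bounds M(r) := max_{|z|=r} |p(z)| from above; equality holds iff all terms c_k z^k can be made to align in phase at a single z on |z|=r.
Part (b). At z = 2 (real, on the circle |z| = r):
  p(2) = (0)·2^0 + (3)·2^1 + (-2)·2^2 + (3)·2^3 + (-2)·2^4 = -10.
  |p(2)| = 10.
Check: |p(2)| = 10 ≤ 70 = M_tri(2). ✓ Equality does not hold at z = 2 (the coefficients have mixed signs, so the terms do not all align in phase there).

M_tri(2) = 70; |p(2)| = 10; equality at z=2: no.


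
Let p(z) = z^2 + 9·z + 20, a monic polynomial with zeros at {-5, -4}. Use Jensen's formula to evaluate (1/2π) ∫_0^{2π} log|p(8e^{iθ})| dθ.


Zeros: -5, -4; r = 8.
Inside |z| < r: -5, -4. Outside (|z| ≥ r): ∅.
p(0) = 20, so log|p(0)| = log(20) = 2.9957.
Apply Jensen: I(r) = log|p(0)| + Σ_k log(r/|z_k|), summed over zeros inside |z| < r.
  log(r/|z_k|) for z_k = -5: log(8/5) = 0.4700
  log(r/|z_k|) for z_k = -4: log(8/4) = 0.6931
Sum over inside zeros: 1.1632.
I(r) = log|p(0)| + (inside sum) = 2.9957 + 1.1632 = 4.1589.
Closed form (all zeros inside, monic): I(r) = n·log(r) = 2·log(8) = 4.1589. ✓

I(r) ≈ 4.1589.


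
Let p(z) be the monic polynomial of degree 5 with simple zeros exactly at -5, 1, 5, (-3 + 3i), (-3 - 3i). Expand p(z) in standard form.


The polynomial is p(z) = ∏_{α ∈ S} (z − α), where S = {-5, 1, 5, (-3 + 3i), (-3 - 3i)}.
Expanding the product yields: p(z) = z^5 + 5·z^4 -13·z^3 -143·z^2 -300·z + 450.
Note conjugate pairs combine to real quadratics: (z − (-3+3i))(z − (-3−3i)) = z² + 6z + 18.
The resulting polynomial has degree 5 and real coefficients as required.

p(z) = z^5 + 5·z^4 -13·z^3 -143·z^2 -300·z + 450.


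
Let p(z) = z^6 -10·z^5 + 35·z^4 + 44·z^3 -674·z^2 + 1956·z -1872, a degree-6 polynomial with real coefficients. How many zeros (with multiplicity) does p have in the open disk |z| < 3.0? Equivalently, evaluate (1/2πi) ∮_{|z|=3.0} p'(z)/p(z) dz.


The zeros of p are: (3 + 3i), (3 - 3i), 2, (3 + 2i), (3 - 2i), -4.
Their magnitudes are: 4.243, 4.243, 2, 3.606, 3.606, 4.
Zeros with |z| < R = 3.0: 2.
Count = 1.
By the argument principle, (1/2πi) ∮_{|z|=R} p'(z)/p(z) dz equals exactly this count.

Number of zeros inside |z| < 3.0: 1.


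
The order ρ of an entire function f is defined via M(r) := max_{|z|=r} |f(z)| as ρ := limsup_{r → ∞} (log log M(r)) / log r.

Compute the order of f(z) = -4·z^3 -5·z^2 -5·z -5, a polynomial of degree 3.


|f(z)| ≤ Σ|c_k|·r^k = O(r^3) as r → ∞. Polynomial growth is O(e^{r^ε}) for every ε > 0 (since r^3/e^{r^ε} → 0), so ρ ≤ ε for all ε > 0, i.e. ρ = 0. Every nonconstant polynomial has order 0.
Therefore ρ = 0.

Order ρ = 0.


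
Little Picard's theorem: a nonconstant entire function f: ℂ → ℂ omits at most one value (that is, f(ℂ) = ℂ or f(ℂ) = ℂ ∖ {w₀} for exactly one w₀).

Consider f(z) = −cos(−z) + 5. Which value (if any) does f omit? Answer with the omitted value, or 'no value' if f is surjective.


Little Picard bounds the complement of f(ℂ) to at most one point.
cos is entire and surjective onto ℂ: for every w ∈ ℂ, cos(ζ) = w has a solution ζ ∈ ℂ (e.g., via the complex inverse arccos). With ζ = −z this gives z = ζ/(-1). Then -1·cos(−z) takes every value in -1·ℂ = ℂ, and adding 5 is a bijection of ℂ. So f is surjective and omits no value. (Note: only on the real line is cos bounded by [−1, 1].)

Omitted value: no value.


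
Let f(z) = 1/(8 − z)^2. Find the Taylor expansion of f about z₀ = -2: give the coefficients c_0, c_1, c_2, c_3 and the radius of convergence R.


Let w = z − z₀, so z = z₀ + w.
Then 8 − z = 8 − (z₀ + w) = (8 − z₀) − w = 10 − w.
f(z) = 1/(10 − w)^2 = (1/(10)^2) · (1 − w/(10))^{−2}.
By the binomial series (1−u)^{−2} = Σ_{n≥0} C(n+1, 1) u^n for |u|<1, with u = w/(10):
  c_n = C(n+1, 1) / (10)^(n+2).
  c_0 = 1/(10)^2 = 1/100.
  c_1 = 2/(10)^3 = 1/500.
  c_2 = 3/(10)^4 = 3/10000.
  c_3 = 4/(10)^5 = 1/25000.
The series is valid for |w/d| < 1, i.e. |z − z₀| < |d|.
Radius of convergence: R = |8 − z₀| = |10| = 10 (distance from z₀ to the singularity z = 8).

c_0 = 1/100, c_1 = 1/500, c_2 = 3/10000, c_3 = 1/25000; R = 10.


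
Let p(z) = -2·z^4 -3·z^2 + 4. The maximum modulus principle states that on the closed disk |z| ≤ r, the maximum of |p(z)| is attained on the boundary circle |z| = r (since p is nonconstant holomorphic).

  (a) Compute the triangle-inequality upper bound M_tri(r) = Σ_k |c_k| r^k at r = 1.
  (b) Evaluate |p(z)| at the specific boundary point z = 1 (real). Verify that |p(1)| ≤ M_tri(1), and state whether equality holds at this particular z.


Coefficients: c_0 = 4, c_1 = 0, c_2 = -3, c_3 = 0, c_4 = -2. Radius r = 1.
Part (a). Triangle bound: M_tri(r) = Σ_k |c_k| r^k
  = |4|·1^0 + |0|·1^1 + |-3|·1^2 + |0|·1^3 + |-2|·1^4
  = 4 + 0 + 3 + 0 + 2 = 9.
This bounds M(r) := max_{|z|=r} |p(z)| from above; equality holds iff all terms c_k z^k can be made to align in phase at a single z on |z|=r.
Part (b). At z = 1 (real, on the circle |z| = r):
  p(1) = (4)·1^0 + (0)·1^1 + (-3)·1^2 + (0)·1^3 + (-2)·1^4 = -1.
  |p(1)| = 1.
Check: |p(1)| = 1 ≤ 9 = M_tri(1). ✓ Equality does not hold at z = 1 (the coefficients have mixed signs, so the terms do not all align in phase there).

M_tri(1) = 9; |p(1)| = 1; equality at z=1: no.


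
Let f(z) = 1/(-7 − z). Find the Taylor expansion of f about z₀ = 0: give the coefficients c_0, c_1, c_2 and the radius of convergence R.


Let w = z − z₀, so z = z₀ + w.
Then -7 − z = -7 − (z₀ + w) = (-7 − z₀) − w = -7 − w.
f(z) = 1/(-7 − w) = (1/(-7)) · 1/(1 − w/(-7)) = Σ_{n≥0} w^n / (-7)^(n+1).
So c_n = 1/(-7)^(n+1):
  c_0 = 1/(-7)^1 = -1/7.
  c_1 = 1/(-7)^2 = 1/49.
  c_2 = 1/(-7)^3 = -1/343.
The series is valid for |w/d| < 1, i.e. |z − z₀| < |d|.
Radius of convergence: R = |-7 − z₀| = |-7| = 7 (distance from z₀ to the singularity z = -7).

c_0 = -1/7, c_1 = 1/49, c_2 = -1/343; R = 7.


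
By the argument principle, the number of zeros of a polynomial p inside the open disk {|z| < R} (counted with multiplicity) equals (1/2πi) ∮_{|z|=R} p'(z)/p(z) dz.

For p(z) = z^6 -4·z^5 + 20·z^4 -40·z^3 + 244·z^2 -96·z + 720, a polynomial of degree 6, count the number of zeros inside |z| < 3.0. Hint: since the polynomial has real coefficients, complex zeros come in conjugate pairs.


The zeros of p are: (3 + 3i), (3 - 3i), (-1 + 3i), (-1 - 3i), (0 + 2i), (0 - 2i).
Their magnitudes are: 4.243, 4.243, 3.162, 3.162, 2, 2.
Zeros with |z| < R = 3.0: (0 + 2i), (0 - 2i).
Count = 2.
By the argument principle, (1/2πi) ∮_{|z|=R} p'(z)/p(z) dz equals exactly this count.

Number of zeros inside |z| < 3.0: 2.


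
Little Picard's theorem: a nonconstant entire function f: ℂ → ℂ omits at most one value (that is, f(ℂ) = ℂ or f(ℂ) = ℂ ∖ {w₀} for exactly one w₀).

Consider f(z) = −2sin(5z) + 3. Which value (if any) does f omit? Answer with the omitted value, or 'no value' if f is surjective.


Little Picard bounds the complement of f(ℂ) to at most one point.
sin is entire and surjective onto ℂ: for every w ∈ ℂ, sin(ζ) = w has a solution ζ ∈ ℂ (e.g., via the complex inverse arcsin). With ζ = 5z this gives z = ζ/(5). Then -2·sin(5z) takes every value in -2·ℂ = ℂ, and adding 3 is a bijection of ℂ. So f is surjective and omits no value. (Note: only on the real line is sin bounded by [−1, 1].)

Omitted value: no value.


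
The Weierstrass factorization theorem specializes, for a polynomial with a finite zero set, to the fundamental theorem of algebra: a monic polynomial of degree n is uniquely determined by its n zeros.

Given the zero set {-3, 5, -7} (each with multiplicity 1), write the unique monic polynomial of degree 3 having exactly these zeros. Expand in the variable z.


The polynomial is p(z) = ∏_{α ∈ S} (z − α), where S = {-3, 5, -7}.
Expanding the product yields: p(z) = z^3 + 5·z^2 -29·z -105.
The resulting polynomial has degree 3 and real coefficients as required.

p(z) = z^3 + 5·z^2 -29·z -105.


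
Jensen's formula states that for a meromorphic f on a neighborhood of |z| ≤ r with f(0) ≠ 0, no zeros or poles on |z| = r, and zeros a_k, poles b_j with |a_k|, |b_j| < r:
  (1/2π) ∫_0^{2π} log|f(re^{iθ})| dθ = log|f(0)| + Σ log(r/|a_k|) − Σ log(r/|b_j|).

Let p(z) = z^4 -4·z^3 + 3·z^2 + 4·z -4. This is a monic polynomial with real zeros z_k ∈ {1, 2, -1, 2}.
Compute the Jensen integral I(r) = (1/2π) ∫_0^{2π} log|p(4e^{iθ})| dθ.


Zeros: -1, 1, 2, 2; r = 4.
Inside |z| < r: -1, 1, 2, 2. Outside (|z| ≥ r): ∅.
p(0) = -4, so log|p(0)| = log(4) = 1.3863.
Apply Jensen: I(r) = log|p(0)| + Σ_k log(r/|z_k|), summed over zeros inside |z| < r.
  log(r/|z_k|) for z_k = 1: log(4/1) = 1.3863
  log(r/|z_k|) for z_k = 2: log(4/2) = 0.6931
  log(r/|z_k|) for z_k = -1: log(4/1) = 1.3863
  log(r/|z_k|) for z_k = 2: log(4/2) = 0.6931
Sum over inside zeros: 4.1589.
I(r) = log|p(0)| + (inside sum) = 1.3863 + 4.1589 = 5.5452.
Closed form (all zeros inside, monic): I(r) = n·log(r) = 4·log(4) = 5.5452. ✓

I(r) ≈ 5.5452.


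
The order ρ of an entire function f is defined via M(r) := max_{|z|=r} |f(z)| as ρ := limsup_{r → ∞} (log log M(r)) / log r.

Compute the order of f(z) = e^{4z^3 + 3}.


|e^{4z^3 + 3}| = e^{Re(4·z^3) + 3} ≤ e^{4|z|^3 + 3} = e^{4r^3 + 3} on |z| = r, so ρ ≤ 3. Choosing z on |z|=r so that 4·z^3 is real positive (always possible by picking arg z appropriately) gives |f(z)| = e^{4r^3 + 3}, matching the bound. The additive constant 3 does not affect log log M(r) ~ 3·log r. Hence ρ = 3.
Therefore ρ = 3.

Order ρ = 3.


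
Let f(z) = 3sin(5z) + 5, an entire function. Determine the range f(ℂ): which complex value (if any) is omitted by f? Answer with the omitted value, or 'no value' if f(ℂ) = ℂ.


Little Picard bounds the complement of f(ℂ) to at most one point.
sin is entire and surjective onto ℂ: for every w ∈ ℂ, sin(ζ) = w has a solution ζ ∈ ℂ (e.g., via the complex inverse arcsin). With ζ = 5z this gives z = ζ/(5). Then 3·sin(5z) takes every value in 3·ℂ = ℂ, and adding 5 is a bijection of ℂ. So f is surjective and omits no value. (Note: only on the real line is sin bounded by [−1, 1].)

Omitted value: no value.


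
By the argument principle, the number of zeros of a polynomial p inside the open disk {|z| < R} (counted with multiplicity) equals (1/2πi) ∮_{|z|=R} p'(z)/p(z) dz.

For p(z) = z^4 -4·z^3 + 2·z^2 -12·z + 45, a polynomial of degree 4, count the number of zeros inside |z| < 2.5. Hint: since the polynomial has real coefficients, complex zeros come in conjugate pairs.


The zeros of p are: 3, (-1 + 2i), (-1 - 2i), 3.
Their magnitudes are: 3, 2.236, 2.236, 3.
Zeros with |z| < R = 2.5: (-1 + 2i), (-1 - 2i).
Count = 2.
By the argument principle, (1/2πi) ∮_{|z|=R} p'(z)/p(z) dz equals exactly this count.

Number of zeros inside |z| < 2.5: 2.


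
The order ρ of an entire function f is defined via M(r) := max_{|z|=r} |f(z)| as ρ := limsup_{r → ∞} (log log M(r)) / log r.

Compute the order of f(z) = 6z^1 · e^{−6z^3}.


M(r) = max_{|z|=r} |6|·|z|^1·|e^{−6z^3}| = 6·r^1 · e^{6r^3} (the factors attain their maxima compatibly on |z|=r). Then log M(r) = log 6 + 1·log r + 6r^3, dominated by the last term, so log log M(r) ~ 3·log r. The polynomial factor 6z^1 contributes only a log r term and does not affect the order. ρ = 3.
Therefore ρ = 3.

Order ρ = 3.


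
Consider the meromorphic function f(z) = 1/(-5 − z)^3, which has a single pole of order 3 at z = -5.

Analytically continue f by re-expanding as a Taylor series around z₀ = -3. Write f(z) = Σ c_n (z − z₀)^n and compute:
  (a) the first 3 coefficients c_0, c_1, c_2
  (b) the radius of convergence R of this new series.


Let w = z − z₀, so z = z₀ + w.
Then -5 − z = -5 − (z₀ + w) = (-5 − z₀) − w = -2 − w.
f(z) = 1/(-2 − w)^3 = (1/(-2)^3) · (1 − w/(-2))^{−3}.
By the binomial series (1−u)^{−3} = Σ_{n≥0} C(n+2, 2) u^n for |u|<1, with u = w/(-2):
  c_n = C(n+2, 2) / (-2)^(n+3).
  c_0 = 1/(-2)^3 = -1/8.
  c_1 = 3/(-2)^4 = 3/16.
  c_2 = 6/(-2)^5 = -3/16.
The series is valid for |w/d| < 1, i.e. |z − z₀| < |d|.
Radius of convergence: R = |-5 − z₀| = |-2| = 2 (distance from z₀ to the singularity z = -5).

c_0 = -1/8, c_1 = 3/16, c_2 = -3/16; R = 2.


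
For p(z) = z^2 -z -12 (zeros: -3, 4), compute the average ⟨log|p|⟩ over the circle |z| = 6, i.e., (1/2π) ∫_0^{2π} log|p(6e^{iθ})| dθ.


Zeros: -3, 4; r = 6.
Inside |z| < r: -3, 4. Outside (|z| ≥ r): ∅.
p(0) = -12, so log|p(0)| = log(12) = 2.4849.
Apply Jensen: I(r) = log|p(0)| + Σ_k log(r/|z_k|), summed over zeros inside |z| < r.
  log(r/|z_k|) for z_k = -3: log(6/3) = 0.6931
  log(r/|z_k|) for z_k = 4: log(6/4) = 0.4055
Sum over inside zeros: 1.0986.
I(r) = log|p(0)| + (inside sum) = 2.4849 + 1.0986 = 3.5835.
Closed form (all zeros inside, monic): I(r) = n·log(r) = 2·log(6) = 3.5835. ✓

I(r) ≈ 3.5835.


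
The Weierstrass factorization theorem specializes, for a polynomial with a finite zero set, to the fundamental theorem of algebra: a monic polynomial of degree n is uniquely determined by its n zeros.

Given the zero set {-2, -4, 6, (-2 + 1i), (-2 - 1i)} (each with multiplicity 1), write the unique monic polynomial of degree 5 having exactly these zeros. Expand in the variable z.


The polynomial is p(z) = ∏_{α ∈ S} (z − α), where S = {-2, -4, 6, (-2 + 1i), (-2 - 1i)}.
Expanding the product yields: p(z) = z^5 + 4·z^4 -23·z^3 -160·z^2 -332·z -240.
Note conjugate pairs combine to real quadratics: (z − (-2+1i))(z − (-2−1i)) = z² + 4z + 5.
The resulting polynomial has degree 5 and real coefficients as required.

p(z) = z^5 + 4·z^4 -23·z^3 -160·z^2 -332·z -240.


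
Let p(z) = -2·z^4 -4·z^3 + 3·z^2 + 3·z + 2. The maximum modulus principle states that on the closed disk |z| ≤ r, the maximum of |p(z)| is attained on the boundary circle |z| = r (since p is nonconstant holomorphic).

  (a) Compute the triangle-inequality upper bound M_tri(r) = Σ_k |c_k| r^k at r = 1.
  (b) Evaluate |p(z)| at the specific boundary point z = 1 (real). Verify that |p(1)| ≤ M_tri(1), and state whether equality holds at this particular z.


Coefficients: c_0 = 2, c_1 = 3, c_2 = 3, c_3 = -4, c_4 = -2. Radius r = 1.
Part (a). Triangle bound: M_tri(r) = Σ_k |c_k| r^k
  = |2|·1^0 + |3|·1^1 + |3|·1^2 + |-4|·1^3 + |-2|·1^4
  = 2 + 3 + 3 + 4 + 2 = 14.
This bounds M(r) := max_{|z|=r} |p(z)| from above; equality holds iff all terms c_k z^k can be made to align in phase at a single z on |z|=r.
Part (b). At z = 1 (real, on the circle |z| = r):
  p(1) = (2)·1^0 + (3)·1^1 + (3)·1^2 + (-4)·1^3 + (-2)·1^4 = 2.
  |p(1)| = 2.
Check: |p(1)| = 2 ≤ 14 = M_tri(1). ✓ Equality does not hold at z = 1 (the coefficients have mixed signs, so the terms do not all align in phase there).

M_tri(1) = 14; |p(1)| = 2; equality at z=1: no.


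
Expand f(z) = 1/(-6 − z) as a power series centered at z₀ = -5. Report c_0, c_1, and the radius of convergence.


Let w = z − z₀, so z = z₀ + w.
Then -6 − z = -6 − (z₀ + w) = (-6 − z₀) − w = -1 − w.
f(z) = 1/(-1 − w) = (1/(-1)) · 1/(1 − w/(-1)) = Σ_{n≥0} w^n / (-1)^(n+1).
So c_n = 1/(-1)^(n+1):
  c_0 = 1/(-1)^1 = -1.
  c_1 = 1/(-1)^2 = 1.
The series is valid for |w/d| < 1, i.e. |z − z₀| < |d|.
Radius of convergence: R = |-6 − z₀| = |-1| = 1 (distance from z₀ to the singularity z = -6).

c_0 = -1, c_1 = 1; R = 1.


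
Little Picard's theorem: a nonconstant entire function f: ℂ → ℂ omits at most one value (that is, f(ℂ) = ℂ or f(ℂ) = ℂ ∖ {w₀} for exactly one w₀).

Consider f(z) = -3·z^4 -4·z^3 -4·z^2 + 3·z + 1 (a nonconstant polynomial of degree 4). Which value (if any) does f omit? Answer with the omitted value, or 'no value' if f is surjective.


Little Picard bounds the complement of f(ℂ) to at most one point.
For every w ∈ ℂ, the equation p(z) − w = 0 is a nonconstant polynomial in z and hence has at least one root by the fundamental theorem of algebra. So p is surjective onto ℂ, omitting no value.

Omitted value: no value.


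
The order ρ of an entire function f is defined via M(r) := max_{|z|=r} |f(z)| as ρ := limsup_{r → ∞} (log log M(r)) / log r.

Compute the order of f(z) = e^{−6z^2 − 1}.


|e^{−6z^2 − 1}| = e^{Re(-6·z^2) + -1} ≤ e^{6|z|^2 + -1} = e^{6r^2 + -1} on |z| = r, so ρ ≤ 2. Choosing z on |z|=r so that -6·z^2 is real positive (always possible by picking arg z appropriately) gives |f(z)| = e^{6r^2 + -1}, matching the bound. The additive constant -1 does not affect log log M(r) ~ 2·log r. Hence ρ = 2.
Therefore ρ = 2.

Order ρ = 2.


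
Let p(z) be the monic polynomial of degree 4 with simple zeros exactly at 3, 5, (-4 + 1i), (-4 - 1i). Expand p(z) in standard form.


The polynomial is p(z) = ∏_{α ∈ S} (z − α), where S = {3, 5, (-4 + 1i), (-4 - 1i)}.
Expanding the product yields: p(z) = z^4 -32·z^2 -16·z + 255.
Note conjugate pairs combine to real quadratics: (z − (-4+1i))(z − (-4−1i)) = z² + 8z + 17.
The resulting polynomial has degree 4 and real coefficients as required.

p(z) = z^4 -32·z^2 -16·z + 255.


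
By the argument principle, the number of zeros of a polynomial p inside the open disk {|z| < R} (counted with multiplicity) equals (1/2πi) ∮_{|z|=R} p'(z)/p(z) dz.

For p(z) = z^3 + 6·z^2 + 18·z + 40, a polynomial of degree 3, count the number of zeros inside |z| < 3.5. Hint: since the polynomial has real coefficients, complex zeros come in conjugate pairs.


The zeros of p are: -4, (-1 + 3i), (-1 - 3i).
Their magnitudes are: 4, 3.162, 3.162.
Zeros with |z| < R = 3.5: (-1 + 3i), (-1 - 3i).
Count = 2.
By the argument principle, (1/2πi) ∮_{|z|=R} p'(z)/p(z) dz equals exactly this count.

Number of zeros inside |z| < 3.5: 2.


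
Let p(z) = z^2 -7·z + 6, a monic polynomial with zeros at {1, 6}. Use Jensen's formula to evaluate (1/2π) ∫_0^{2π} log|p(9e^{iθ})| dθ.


Zeros: 1, 6; r = 9.
Inside |z| < r: 1, 6. Outside (|z| ≥ r): ∅.
p(0) = 6, so log|p(0)| = log(6) = 1.7918.
Apply Jensen: I(r) = log|p(0)| + Σ_k log(r/|z_k|), summed over zeros inside |z| < r.
  log(r/|z_k|) for z_k = 1: log(9/1) = 2.1972
  log(r/|z_k|) for z_k = 6: log(9/6) = 0.4055
Sum over inside zeros: 2.6027.
I(r) = log|p(0)| + (inside sum) = 1.7918 + 2.6027 = 4.3944.
Closed form (all zeros inside, monic): I(r) = n·log(r) = 2·log(9) = 4.3944. ✓

I(r) ≈ 4.3944.


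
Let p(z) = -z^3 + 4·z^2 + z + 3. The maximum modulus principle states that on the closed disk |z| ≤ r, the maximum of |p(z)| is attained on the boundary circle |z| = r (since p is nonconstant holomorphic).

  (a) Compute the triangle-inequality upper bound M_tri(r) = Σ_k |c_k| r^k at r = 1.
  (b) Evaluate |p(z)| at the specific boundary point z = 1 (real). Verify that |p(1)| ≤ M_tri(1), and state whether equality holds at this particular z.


Coefficients: c_0 = 3, c_1 = 1, c_2 = 4, c_3 = -1. Radius r = 1.
Part (a). Triangle bound: M_tri(r) = Σ_k |c_k| r^k
  = |3|·1^0 + |1|·1^1 + |4|·1^2 + |-1|·1^3
  = 3 + 1 + 4 + 1 = 9.
This bounds M(r) := max_{|z|=r} |p(z)| from above; equality holds iff all terms c_k z^k can be made to align in phase at a single z on |z|=r.
Part (b). At z = 1 (real, on the circle |z| = r):
  p(1) = (3)·1^0 + (1)·1^1 + (4)·1^2 + (-1)·1^3 = 7.
  |p(1)| = 7.
Check: |p(1)| = 7 ≤ 9 = M_tri(1). ✓ Equality does not hold at z = 1 (the coefficients have mixed signs, so the terms do not all align in phase there).

M_tri(1) = 9; |p(1)| = 7; equality at z=1: no.


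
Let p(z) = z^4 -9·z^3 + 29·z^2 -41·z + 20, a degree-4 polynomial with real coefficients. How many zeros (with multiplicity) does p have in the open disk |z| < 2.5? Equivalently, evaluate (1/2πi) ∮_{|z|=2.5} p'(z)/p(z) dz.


The zeros of p are: (2 + 1i), (2 - 1i), 1, 4.
Their magnitudes are: 2.236, 2.236, 1, 4.
Zeros with |z| < R = 2.5: (2 + 1i), (2 - 1i), 1.
Count = 3.
By the argument principle, (1/2πi) ∮_{|z|=R} p'(z)/p(z) dz equals exactly this count.

Number of zeros inside |z| < 2.5: 3.


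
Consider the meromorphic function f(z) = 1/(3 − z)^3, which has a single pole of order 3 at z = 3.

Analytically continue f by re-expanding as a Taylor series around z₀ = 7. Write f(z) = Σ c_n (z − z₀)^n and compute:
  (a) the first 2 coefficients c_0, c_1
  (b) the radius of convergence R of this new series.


Let w = z − z₀, so z = z₀ + w.
Then 3 − z = 3 − (z₀ + w) = (3 − z₀) − w = -4 − w.
f(z) = 1/(-4 − w)^3 = (1/(-4)^3) · (1 − w/(-4))^{−3}.
By the binomial series (1−u)^{−3} = Σ_{n≥0} C(n+2, 2) u^n for |u|<1, with u = w/(-4):
  c_n = C(n+2, 2) / (-4)^(n+3).
  c_0 = 1/(-4)^3 = -1/64.
  c_1 = 3/(-4)^4 = 3/256.
The series is valid for |w/d| < 1, i.e. |z − z₀| < |d|.
Radius of convergence: R = |3 − z₀| = |-4| = 4 (distance from z₀ to the singularity z = 3).

c_0 = -1/64, c_1 = 3/256; R = 4.


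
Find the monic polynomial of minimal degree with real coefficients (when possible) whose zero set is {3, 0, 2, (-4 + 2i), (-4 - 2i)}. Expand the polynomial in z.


The polynomial is p(z) = ∏_{α ∈ S} (z − α), where S = {3, 0, 2, (-4 + 2i), (-4 - 2i)}.
Expanding the product yields: p(z) = z^5 + 3·z^4 -14·z^3 -52·z^2 + 120·z.
Note conjugate pairs combine to real quadratics: (z − (-4+2i))(z − (-4−2i)) = z² + 8z + 20.
The resulting polynomial has degree 5 and real coefficients as required.

p(z) = z^5 + 3·z^4 -14·z^3 -52·z^2 + 120·z.


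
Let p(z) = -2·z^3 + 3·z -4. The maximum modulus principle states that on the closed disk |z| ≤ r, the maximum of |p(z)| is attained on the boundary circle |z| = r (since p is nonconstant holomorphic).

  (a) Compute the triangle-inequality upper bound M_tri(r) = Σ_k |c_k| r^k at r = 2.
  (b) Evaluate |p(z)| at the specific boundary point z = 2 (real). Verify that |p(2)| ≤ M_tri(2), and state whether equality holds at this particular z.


Coefficients: c_0 = -4, c_1 = 3, c_2 = 0, c_3 = -2. Radius r = 2.
Part (a). Triangle bound: M_tri(r) = Σ_k |c_k| r^k
  = |-4|·2^0 + |3|·2^1 + |0|·2^2 + |-2|·2^3
  = 4 + 6 + 0 + 16 = 26.
This bounds M(r) := max_{|z|=r} |p(z)| from above; equality holds iff all terms c_k z^k can be made to align in phase at a single z on |z|=r.
Part (b). At z = 2 (real, on the circle |z| = r):
  p(2) = (-4)·2^0 + (3)·2^1 + (0)·2^2 + (-2)·2^3 = -14.
  |p(2)| = 14.
Check: |p(2)| = 14 ≤ 26 = M_tri(2). ✓ Equality does not hold at z = 2 (the coefficients have mixed signs, so the terms do not all align in phase there).

M_tri(2) = 26; |p(2)| = 14; equality at z=2: no.


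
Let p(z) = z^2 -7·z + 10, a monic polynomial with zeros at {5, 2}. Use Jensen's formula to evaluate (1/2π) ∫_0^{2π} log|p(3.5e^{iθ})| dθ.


Zeros: 2, 5; r = 3.5.
Inside |z| < r: 2. Outside (|z| ≥ r): 5.
p(0) = 10, so log|p(0)| = log(10) = 2.3026.
Apply Jensen: I(r) = log|p(0)| + Σ_k log(r/|z_k|), summed over zeros inside |z| < r.
  log(r/|z_k|) for z_k = 2: log(3.5/2) = 0.5596
  Outside zeros (5) contribute nothing to the Jensen sum.
Sum over inside zeros: 0.5596.
I(r) = log|p(0)| + (inside sum) = 2.3026 + 0.5596 = 2.8622.
Note: since some zeros are outside |z| ≤ r, the simplified n·log(r) form does NOT apply — only the inside zeros contribute.

I(r) ≈ 2.8622.
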